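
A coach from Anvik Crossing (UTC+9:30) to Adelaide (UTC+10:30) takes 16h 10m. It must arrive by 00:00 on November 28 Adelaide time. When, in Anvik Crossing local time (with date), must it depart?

06:50 on November 27

Target arrival in UTC: 00:00 − 10:30 = 13:30 on Nov 27.
Subtract 16 hours and 10 minutes → departure 21:20 UTC on Nov 26.
Anvik Crossing is UTC+9:30: 21:20 + 9:30 = 06:50 on Nov 27.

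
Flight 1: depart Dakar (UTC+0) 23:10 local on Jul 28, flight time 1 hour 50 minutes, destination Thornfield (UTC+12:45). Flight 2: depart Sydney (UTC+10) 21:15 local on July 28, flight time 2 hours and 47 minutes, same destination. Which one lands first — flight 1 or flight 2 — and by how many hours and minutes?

Flight 1 departs at 23:10 UTC (Jul 28).
+1 hour and 50 minutes → arrive 01:00 UTC on Jul 29.
Flight 2 in UTC: 21:15 − 10:00 = 11:15 on Jul 28.
+2 hours 47 minutes → arrive 14:02 UTC on Jul 28.
Flight 2 lands earlier by 10 hours 58 minutes.

the second, by 10 hours 58 minutes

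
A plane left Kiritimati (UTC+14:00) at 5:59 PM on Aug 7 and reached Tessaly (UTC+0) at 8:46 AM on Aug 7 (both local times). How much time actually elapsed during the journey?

Tessaly is 14:00 behind Kiritimati.
Clock-face elapsed time (ignoring zones) is −9 hours 13 minutes.
Actual elapsed = −9 hours 13 minutes + 14:00 = 4 hours 47 minutes.

4 hours 47 minutes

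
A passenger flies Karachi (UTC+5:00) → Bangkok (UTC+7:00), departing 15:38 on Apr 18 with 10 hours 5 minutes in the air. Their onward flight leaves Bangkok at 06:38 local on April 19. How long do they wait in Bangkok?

Convert departure to UTC: 15:38 − 5:00 = 10:38 UTC on Apr 18.
Add 10 hours 5 minutes flight time → 20:43 UTC.
Bangkok is UTC+7:00, so local arrival = 20:43 + 7:00 = 03:43 on Apr 19.
Layover = 06:38 − 03:43 = 2 hours 55 minutes.

2 hours 55 minutes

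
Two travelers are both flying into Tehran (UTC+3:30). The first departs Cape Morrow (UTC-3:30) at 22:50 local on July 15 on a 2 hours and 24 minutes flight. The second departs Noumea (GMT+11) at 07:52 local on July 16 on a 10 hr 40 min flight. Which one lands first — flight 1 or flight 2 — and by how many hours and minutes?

the first, by 2 hours 48 minutes

Flight 1 in UTC: 22:50 + 3:30 = 02:20 on Jul 16.
+2 hours and 24 minutes → arrive 04:44 UTC on Jul 16.
Flight 2 in UTC: 07:52 − 11:00 = 20:52 on Jul 15.
+10 hours and 40 minutes → arrive 07:32 UTC on Jul 16.
Flight 1 lands earlier by 2 hours 48 minutes.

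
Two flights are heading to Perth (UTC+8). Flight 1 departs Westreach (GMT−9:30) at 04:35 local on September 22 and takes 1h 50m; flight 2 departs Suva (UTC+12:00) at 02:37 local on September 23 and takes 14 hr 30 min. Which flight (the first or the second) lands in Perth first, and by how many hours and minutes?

the first, by 13 hours 12 minutes

Flight 1 in UTC: 04:35 + 9:30 = 14:05 on Sep 22.
+1 hour and 50 minutes → arrive 15:55 UTC on Sep 22.
Flight 2 in UTC: 02:37 − 12:00 = 14:37 on Sep 22.
+14 hours 30 minutes → arrive 05:07 UTC on Sep 23.
Flight 1 lands earlier by 13 hours 12 minutes.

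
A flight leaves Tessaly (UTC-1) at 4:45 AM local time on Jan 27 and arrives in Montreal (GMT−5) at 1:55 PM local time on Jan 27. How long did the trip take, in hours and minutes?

13 hours 10 minutes

Departure in UTC: 4:45 AM + 1:00 = 5:45 AM on Jan 27.
Arrival in UTC: 1:55 PM + 5:00 = 6:55 PM on Jan 27.
Elapsed = 6:55 PM − 5:45 AM = 13 hours 10 minutes.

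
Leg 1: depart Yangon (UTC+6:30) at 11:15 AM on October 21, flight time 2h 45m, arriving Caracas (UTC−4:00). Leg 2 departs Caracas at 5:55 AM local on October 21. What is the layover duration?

Convert departure to UTC: 11:15 AM − 6:30 = 4:45 AM UTC on Oct 21.
Add 2 hours and 45 minutes flight time → 7:30 AM UTC.
Caracas is UTC−4:00, so local arrival = 7:30 AM − 4:00 = 3:30 AM on Oct 21.
Layover = 5:55 AM − 3:30 AM = 2 hours 25 minutes.

2 hours 25 minutes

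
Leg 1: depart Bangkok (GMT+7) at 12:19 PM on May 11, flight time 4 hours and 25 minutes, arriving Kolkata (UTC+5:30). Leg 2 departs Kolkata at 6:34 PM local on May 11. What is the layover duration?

3 hours 20 minutes

Convert departure to UTC: 12:19 PM − 7:00 = 5:19 AM UTC on May 11.
Add 4 hours and 25 minutes flight time → 9:44 AM UTC.
Kolkata is UTC+5:30, so local arrival = 9:44 AM + 5:30 = 3:14 PM on May 11.
Layover = 6:34 PM − 3:14 PM = 3 hours 20 minutes.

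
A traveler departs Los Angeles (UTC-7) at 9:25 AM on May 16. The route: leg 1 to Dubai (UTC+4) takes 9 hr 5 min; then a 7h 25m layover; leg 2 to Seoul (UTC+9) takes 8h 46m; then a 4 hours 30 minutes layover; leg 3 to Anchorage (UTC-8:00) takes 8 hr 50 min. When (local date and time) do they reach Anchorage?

11:01 PM on May 17

Convert departure to UTC: 9:25 AM + 7:00 = 4:25 PM UTC on May 16.
Add 9 hours 5 minutes leg 1 → 1:30 AM UTC (May 17).
Add 7 hours and 25 minutes layover in Dubai → 8:55 AM UTC.
Add 8 hours 46 minutes leg 2 → 5:41 PM UTC.
Add 4 hours 30 minutes layover in Seoul → 10:11 PM UTC.
Add 8 hours and 50 minutes leg 3 → 7:01 AM UTC (May 18).
Anchorage is UTC−8:00, so local arrival = 7:01 AM − 8:00 = 11:01 PM on May 17.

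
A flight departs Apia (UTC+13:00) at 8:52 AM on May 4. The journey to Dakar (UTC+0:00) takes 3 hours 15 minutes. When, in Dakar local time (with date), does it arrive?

11:07 PM on May 3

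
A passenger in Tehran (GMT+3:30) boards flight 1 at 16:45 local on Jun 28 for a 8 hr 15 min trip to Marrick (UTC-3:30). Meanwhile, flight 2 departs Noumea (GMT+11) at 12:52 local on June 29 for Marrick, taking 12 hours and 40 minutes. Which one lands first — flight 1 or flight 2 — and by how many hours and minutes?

the first, by 17 hours 2 minutes

Flight 1 in UTC: 16:45 − 3:30 = 13:15 on Jun 28.
+8 hours and 15 minutes → arrive 21:30 UTC on Jun 28.
Flight 2 in UTC: 12:52 − 11:00 = 01:52 on Jun 29.
+12 hours 40 minutes → arrive 14:32 UTC on Jun 29.
Flight 1 lands earlier by 17 hours 2 minutes.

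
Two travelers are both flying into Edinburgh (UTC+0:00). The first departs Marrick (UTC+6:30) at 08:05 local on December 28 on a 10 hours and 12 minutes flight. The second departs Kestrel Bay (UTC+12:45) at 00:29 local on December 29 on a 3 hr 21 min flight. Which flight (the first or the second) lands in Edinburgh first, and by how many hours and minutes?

the first, by 3 hours 18 minutes

Flight 1 in UTC: 08:05 − 6:30 = 01:35 on Dec 28.
+10 hours and 12 minutes → arrive 11:47 UTC on Dec 28.
Flight 2 in UTC: 00:29 − 12:45 = 11:44 on Dec 28.
+3 hours 21 minutes → arrive 15:05 UTC on Dec 28.
Flight 1 lands earlier by 3 hours 18 minutes.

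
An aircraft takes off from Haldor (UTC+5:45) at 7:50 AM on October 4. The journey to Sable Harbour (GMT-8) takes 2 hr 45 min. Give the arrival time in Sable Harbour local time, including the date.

8:50 PM on October 3

Convert departure to UTC: 7:50 AM − 5:45 = 2:05 AM UTC on Oct 4.
Add 2 hours 45 minutes travel time → 4:50 AM UTC.
Sable Harbour is UTC−8:00, so local arrival = 4:50 AM − 8:00 = 8:50 PM on Oct 3.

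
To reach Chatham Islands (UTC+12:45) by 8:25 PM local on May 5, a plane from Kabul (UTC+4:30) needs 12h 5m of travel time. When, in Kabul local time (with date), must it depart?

12:05 AM on May 5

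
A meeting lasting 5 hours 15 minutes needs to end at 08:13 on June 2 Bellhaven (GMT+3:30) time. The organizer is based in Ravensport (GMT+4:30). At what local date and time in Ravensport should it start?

03:58 on June 2

Target end time in UTC: 08:13 − 3:30 = 04:43 on Jun 2.
Subtract 5 hours and 15 minutes → start 23:28 UTC on Jun 1.
Ravensport is UTC+4:30: 23:28 + 4:30 = 03:58 on Jun 2.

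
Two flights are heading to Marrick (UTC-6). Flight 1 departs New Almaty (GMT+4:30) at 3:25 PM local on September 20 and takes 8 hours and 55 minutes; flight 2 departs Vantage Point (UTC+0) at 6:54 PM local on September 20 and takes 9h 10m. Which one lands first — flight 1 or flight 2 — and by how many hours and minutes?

Flight 1 in UTC: 3:25 PM − 4:30 = 10:55 AM on Sep 20.
+8 hours 55 minutes → arrive 7:50 PM UTC on Sep 20.
Flight 2 departs at 6:54 PM UTC (Sep 20).
+9 hours 10 minutes → arrive 4:04 AM UTC on Sep 21.
Flight 1 lands earlier by 8 hours 14 minutes.

the first, by 8 hours 14 minutes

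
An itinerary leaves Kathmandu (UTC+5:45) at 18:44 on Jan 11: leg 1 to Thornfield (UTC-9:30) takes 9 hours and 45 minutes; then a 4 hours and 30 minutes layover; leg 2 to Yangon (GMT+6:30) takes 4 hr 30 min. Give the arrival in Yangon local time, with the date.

14:14 on January 12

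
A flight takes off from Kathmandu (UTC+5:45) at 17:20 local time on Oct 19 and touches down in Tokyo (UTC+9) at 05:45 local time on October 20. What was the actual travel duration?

9 hours 10 minutes

Tokyo is 3:15 ahead of Kathmandu.
Clock-face elapsed time (ignoring zones) is 12 hours 25 minutes.
Actual elapsed = 12 hours 25 minutes − 3:15 = 9 hours 10 minutes.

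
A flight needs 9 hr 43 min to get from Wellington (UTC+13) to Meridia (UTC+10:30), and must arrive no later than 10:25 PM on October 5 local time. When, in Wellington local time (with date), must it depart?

3:12 PM on Oct 5

Target arrival in UTC: 10:25 PM − 10:30 = 11:55 AM on Oct 5.
Subtract 9 hours 43 minutes → departure 2:12 AM UTC on Oct 5.
Wellington is UTC+13:00: 2:12 AM + 13:00 = 3:12 PM on Oct 5.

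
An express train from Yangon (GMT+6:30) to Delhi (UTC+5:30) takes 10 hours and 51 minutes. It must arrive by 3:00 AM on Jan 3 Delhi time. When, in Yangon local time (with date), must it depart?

Target arrival in UTC: 3:00 AM − 5:30 = 9:30 PM on Jan 2.
Subtract 10 hours 51 minutes → departure 10:39 AM UTC on Jan 2.
Yangon is UTC+6:30: 10:39 AM + 6:30 = 5:09 PM on Jan 2.

5:09 PM on January 2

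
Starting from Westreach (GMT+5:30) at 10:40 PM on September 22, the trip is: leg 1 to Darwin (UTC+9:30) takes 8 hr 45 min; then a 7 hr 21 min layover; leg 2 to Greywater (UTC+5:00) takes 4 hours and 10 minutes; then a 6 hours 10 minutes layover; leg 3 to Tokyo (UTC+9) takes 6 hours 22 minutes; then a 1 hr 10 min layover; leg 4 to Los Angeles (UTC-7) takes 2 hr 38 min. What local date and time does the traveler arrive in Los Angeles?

Convert departure to UTC: 10:40 PM − 5:30 = 5:10 PM UTC on Sep 22.
Add 8 hours 45 minutes leg 1 → 1:55 AM UTC (Sep 23).
Add 7 hours and 21 minutes layover in Darwin → 9:16 AM UTC.
Add 4 hours 10 minutes leg 2 → 1:26 PM UTC.
Add 6 hours and 10 minutes layover in Greywater → 7:36 PM UTC.
Add 6 hours and 22 minutes leg 3 → 1:58 AM UTC (Sep 24).
Add 1 hour and 10 minutes layover in Tokyo → 3:08 AM UTC.
Add 2 hours 38 minutes leg 4 → 5:46 AM UTC.
Los Angeles is UTC−7:00, so local arrival = 5:46 AM − 7:00 = 10:46 PM on Sep 23.

10:46 PM on September 23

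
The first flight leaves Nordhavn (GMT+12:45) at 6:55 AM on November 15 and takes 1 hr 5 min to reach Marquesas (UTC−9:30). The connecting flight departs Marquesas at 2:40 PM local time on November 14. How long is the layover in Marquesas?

4 hours 55 minutes

Convert departure to UTC: 6:55 AM − 12:45 = 6:10 PM UTC on Nov 14.
Add 1 hour 5 minutes flight time → 7:15 PM UTC.
Marquesas is UTC−9:30, so local arrival = 7:15 PM − 9:30 = 9:45 AM on Nov 14.
Layover = 2:40 PM − 9:45 AM = 4 hours 55 minutes.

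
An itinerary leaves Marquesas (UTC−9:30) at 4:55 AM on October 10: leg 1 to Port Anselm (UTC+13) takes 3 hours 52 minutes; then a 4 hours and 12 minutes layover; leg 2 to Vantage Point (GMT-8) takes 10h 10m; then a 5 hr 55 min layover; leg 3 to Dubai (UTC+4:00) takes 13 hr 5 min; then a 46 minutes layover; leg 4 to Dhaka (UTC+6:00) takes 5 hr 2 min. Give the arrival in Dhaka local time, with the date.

3:27 PM on October 12

Convert departure to UTC: 4:55 AM + 9:30 = 2:25 PM UTC on Oct 10.
Add 3 hours and 52 minutes leg 1 → 6:17 PM UTC.
Add 4 hours and 12 minutes layover in Port Anselm → 10:29 PM UTC.
Add 10 hours 10 minutes leg 2 → 8:39 AM UTC (Oct 11).
Add 5 hours and 55 minutes layover in Vantage Point → 2:34 PM UTC.
Add 13 hours and 5 minutes leg 3 → 3:39 AM UTC (Oct 12).
Add 46 minutes layover in Dubai → 4:25 AM UTC.
Add 5 hours 2 minutes leg 4 → 9:27 AM UTC.
Dhaka is UTC+6:00, so local arrival = 9:27 AM + 6:00 = 3:27 PM on Oct 12.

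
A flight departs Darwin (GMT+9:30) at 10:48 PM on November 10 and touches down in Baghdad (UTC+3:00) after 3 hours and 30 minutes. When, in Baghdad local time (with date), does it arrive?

Convert departure to UTC: 10:48 PM − 9:30 = 1:18 PM UTC on Nov 10.
Add 3 hours and 30 minutes travel time → 4:48 PM UTC.
Baghdad is UTC+3:00, so local arrival = 4:48 PM + 3:00 = 7:48 PM on Nov 10.

7:48 PM on November 10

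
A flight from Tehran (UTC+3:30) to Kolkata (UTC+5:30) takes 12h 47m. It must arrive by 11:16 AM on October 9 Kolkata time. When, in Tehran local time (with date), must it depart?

8:29 PM on October 8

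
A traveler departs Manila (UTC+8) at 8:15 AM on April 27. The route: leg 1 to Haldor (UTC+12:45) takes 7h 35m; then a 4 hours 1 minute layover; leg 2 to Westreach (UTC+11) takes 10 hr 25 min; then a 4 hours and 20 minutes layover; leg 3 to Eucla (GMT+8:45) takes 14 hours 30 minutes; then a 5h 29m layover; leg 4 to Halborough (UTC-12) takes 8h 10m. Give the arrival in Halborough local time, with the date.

6:45 PM on April 28

Convert departure to UTC: 8:15 AM − 8:00 = 12:15 AM UTC on Apr 27.
Add 7 hours 35 minutes leg 1 → 7:50 AM UTC.
Add 4 hours and 1 minute layover in Haldor → 11:51 AM UTC.
Add 10 hours and 25 minutes leg 2 → 10:16 PM UTC.
Add 4 hours and 20 minutes layover in Westreach → 2:36 AM UTC (Apr 28).
Add 14 hours 30 minutes leg 3 → 5:06 PM UTC.
Add 5 hours and 29 minutes layover in Eucla → 10:35 PM UTC.
Add 8 hours and 10 minutes leg 4 → 6:45 AM UTC (Apr 29).
Halborough is UTC−12:00, so local arrival = 6:45 AM − 12:00 = 6:45 PM on Apr 28.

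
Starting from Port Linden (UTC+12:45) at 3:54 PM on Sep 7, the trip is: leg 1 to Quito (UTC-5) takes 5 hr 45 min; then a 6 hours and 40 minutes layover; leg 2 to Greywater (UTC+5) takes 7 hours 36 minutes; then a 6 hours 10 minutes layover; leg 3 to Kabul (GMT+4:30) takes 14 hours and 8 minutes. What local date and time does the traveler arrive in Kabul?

11:58 PM on Sep 8

Convert departure to UTC: 3:54 PM − 12:45 = 3:09 AM UTC on Sep 7.
Add 5 hours and 45 minutes leg 1 → 8:54 AM UTC.
Add 6 hours and 40 minutes layover in Quito → 3:34 PM UTC.
Add 7 hours and 36 minutes leg 2 → 11:10 PM UTC.
Add 6 hours 10 minutes layover in Greywater → 5:20 AM UTC (Sep 8).
Add 14 hours 8 minutes leg 3 → 7:28 PM UTC.
Kabul is UTC+4:30, so local arrival = 7:28 PM + 4:30 = 11:58 PM on Sep 8.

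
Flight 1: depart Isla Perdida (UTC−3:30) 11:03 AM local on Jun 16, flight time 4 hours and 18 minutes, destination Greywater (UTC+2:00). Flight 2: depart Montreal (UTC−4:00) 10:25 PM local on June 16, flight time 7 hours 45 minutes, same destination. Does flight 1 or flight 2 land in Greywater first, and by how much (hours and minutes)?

the first, by 15 hours 19 minutes

Flight 1 in UTC: 11:03 AM + 3:30 = 2:33 PM on Jun 16.
+4 hours and 18 minutes → arrive 6:51 PM UTC on Jun 16.
Flight 2 in UTC: 10:25 PM + 4:00 = 2:25 AM on Jun 17.
+7 hours and 45 minutes → arrive 10:10 AM UTC on Jun 17.
Flight 1 lands earlier by 15 hours 19 minutes.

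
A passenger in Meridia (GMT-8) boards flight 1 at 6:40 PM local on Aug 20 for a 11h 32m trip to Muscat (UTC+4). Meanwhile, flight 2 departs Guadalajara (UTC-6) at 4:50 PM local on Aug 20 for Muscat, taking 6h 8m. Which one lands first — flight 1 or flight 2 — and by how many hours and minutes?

the second, by 9 hours 14 minutes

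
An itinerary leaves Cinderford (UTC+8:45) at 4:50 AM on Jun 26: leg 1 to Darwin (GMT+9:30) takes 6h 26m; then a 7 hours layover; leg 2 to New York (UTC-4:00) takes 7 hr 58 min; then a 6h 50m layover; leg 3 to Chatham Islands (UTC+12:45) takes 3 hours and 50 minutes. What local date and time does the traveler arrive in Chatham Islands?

4:54 PM on June 27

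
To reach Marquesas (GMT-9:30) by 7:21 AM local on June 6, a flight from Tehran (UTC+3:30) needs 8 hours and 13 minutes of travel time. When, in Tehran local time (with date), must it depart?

12:08 PM on June 6

Target arrival in UTC: 7:21 AM + 9:30 = 4:51 PM on Jun 6.
Subtract 8 hours and 13 minutes → departure 8:38 AM UTC on Jun 6.
Tehran is UTC+3:30: 8:38 AM + 3:30 = 12:08 PM on Jun 6.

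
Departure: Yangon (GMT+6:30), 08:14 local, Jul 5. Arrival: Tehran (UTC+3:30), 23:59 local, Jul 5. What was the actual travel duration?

18 hours 45 minutes

Tehran is 3:00 behind Yangon.
Clock-face elapsed time (ignoring zones) is 15 hours 45 minutes.
Actual elapsed = 15 hours 45 minutes + 3:00 = 18 hours 45 minutes.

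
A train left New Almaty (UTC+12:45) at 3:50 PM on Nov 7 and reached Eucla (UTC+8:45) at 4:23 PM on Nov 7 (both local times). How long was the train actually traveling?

4 hours 33 minutes

Departure in UTC: 3:50 PM − 12:45 = 3:05 AM on Nov 7.
Arrival in UTC: 4:23 PM − 8:45 = 7:38 AM on Nov 7.
Elapsed = 7:38 AM − 3:05 AM = 4 hours 33 minutes.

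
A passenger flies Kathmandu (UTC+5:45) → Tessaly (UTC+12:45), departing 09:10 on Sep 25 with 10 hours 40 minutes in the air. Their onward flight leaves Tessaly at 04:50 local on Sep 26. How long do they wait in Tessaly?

Convert departure to UTC: 09:10 − 5:45 = 03:25 UTC on Sep 25.
Add 10 hours 40 minutes flight time → 14:05 UTC.
Tessaly is UTC+12:45, so local arrival = 14:05 + 12:45 = 02:50 on Sep 26.
Layover = 04:50 − 02:50 = 2 hours.

2 hours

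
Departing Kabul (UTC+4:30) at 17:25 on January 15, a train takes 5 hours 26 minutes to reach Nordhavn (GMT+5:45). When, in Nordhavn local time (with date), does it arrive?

00:06 on January 16

Convert departure to UTC: 17:25 − 4:30 = 12:55 UTC on Jan 15.
Add 5 hours and 26 minutes travel time → 18:21 UTC.
Nordhavn is UTC+5:45, so local arrival = 18:21 + 5:45 = 00:06 on Jan 16.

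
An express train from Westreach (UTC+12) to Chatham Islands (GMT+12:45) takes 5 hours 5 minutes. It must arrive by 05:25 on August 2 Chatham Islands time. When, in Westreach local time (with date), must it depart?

23:35 on Aug 1

Target arrival in UTC: 05:25 − 12:45 = 16:40 on Aug 1.
Subtract 5 hours 5 minutes → departure 11:35 UTC on Aug 1.
Westreach is UTC+12:00: 11:35 + 12:00 = 23:35 on Aug 1.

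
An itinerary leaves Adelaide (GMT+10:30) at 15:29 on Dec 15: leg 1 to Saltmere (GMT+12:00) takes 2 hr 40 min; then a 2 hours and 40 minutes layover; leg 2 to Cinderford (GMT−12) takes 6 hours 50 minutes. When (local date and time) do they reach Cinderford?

05:09 on December 15

Convert departure to UTC: 15:29 − 10:30 = 04:59 UTC on Dec 15.
Add 2 hours 40 minutes leg 1 → 07:39 UTC.
Add 2 hours and 40 minutes layover in Saltmere → 10:19 UTC.
Add 6 hours and 50 minutes leg 2 → 17:09 UTC.
Cinderford is UTC−12:00, so local arrival = 17:09 − 12:00 = 05:09 on Dec 15.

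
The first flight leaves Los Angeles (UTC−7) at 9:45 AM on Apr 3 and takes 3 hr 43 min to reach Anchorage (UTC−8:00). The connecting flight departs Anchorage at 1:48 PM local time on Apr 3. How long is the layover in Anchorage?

1 hour 20 minutes

Convert departure to UTC: 9:45 AM + 7:00 = 4:45 PM UTC on Apr 3.
Add 3 hours 43 minutes flight time → 8:28 PM UTC.
Anchorage is UTC−8:00, so local arrival = 8:28 PM − 8:00 = 12:28 PM on Apr 3.
Layover = 1:48 PM − 12:28 PM = 1 hour 20 minutes.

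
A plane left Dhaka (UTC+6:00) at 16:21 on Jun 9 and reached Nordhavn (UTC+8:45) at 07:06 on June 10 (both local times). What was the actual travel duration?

12 hours

Departure in UTC: 16:21 − 6:00 = 10:21 on Jun 9.
Arrival in UTC: 07:06 − 8:45 = 22:21 on Jun 9.
Elapsed = 22:21 − 10:21 = 12 hours.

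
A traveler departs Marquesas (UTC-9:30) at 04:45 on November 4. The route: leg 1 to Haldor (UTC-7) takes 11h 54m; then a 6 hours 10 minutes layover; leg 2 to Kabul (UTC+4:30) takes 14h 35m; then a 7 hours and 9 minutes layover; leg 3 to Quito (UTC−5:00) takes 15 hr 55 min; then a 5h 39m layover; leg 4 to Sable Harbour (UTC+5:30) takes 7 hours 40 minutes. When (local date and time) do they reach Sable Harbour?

16:47 on November 7

Convert departure to UTC: 04:45 + 9:30 = 14:15 UTC on Nov 4.
Add 11 hours 54 minutes leg 1 → 02:09 UTC (Nov 5).
Add 6 hours and 10 minutes layover in Haldor → 08:19 UTC.
Add 14 hours and 35 minutes leg 2 → 22:54 UTC.
Add 7 hours and 9 minutes layover in Kabul → 06:03 UTC (Nov 6).
Add 15 hours and 55 minutes leg 3 → 21:58 UTC.
Add 5 hours and 39 minutes layover in Quito → 03:37 UTC (Nov 7).
Add 7 hours 40 minutes leg 4 → 11:17 UTC.
Sable Harbour is UTC+5:30, so local arrival = 11:17 + 5:30 = 16:47 on Nov 7.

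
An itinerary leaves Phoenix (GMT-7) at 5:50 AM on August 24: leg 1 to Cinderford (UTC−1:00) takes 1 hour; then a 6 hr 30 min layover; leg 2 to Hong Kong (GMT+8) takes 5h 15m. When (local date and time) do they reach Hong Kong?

9:35 AM on August 25

Convert departure to UTC: 5:50 AM + 7:00 = 12:50 PM UTC on Aug 24.
Add 1 hour leg 1 → 1:50 PM UTC.
Add 6 hours and 30 minutes layover in Cinderford → 8:20 PM UTC.
Add 5 hours 15 minutes leg 2 → 1:35 AM UTC (Aug 25).
Hong Kong is UTC+8:00, so local arrival = 1:35 AM + 8:00 = 9:35 AM on Aug 25.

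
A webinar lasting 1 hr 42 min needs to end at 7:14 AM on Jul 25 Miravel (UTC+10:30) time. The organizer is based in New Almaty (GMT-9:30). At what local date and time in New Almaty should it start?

9:32 AM on July 24

Target end time in UTC: 7:14 AM − 10:30 = 8:44 PM on Jul 24.
Subtract 1 hour 42 minutes → start 7:02 PM UTC on Jul 24.
New Almaty is UTC−9:30: 7:02 PM − 9:30 = 9:32 AM on Jul 24.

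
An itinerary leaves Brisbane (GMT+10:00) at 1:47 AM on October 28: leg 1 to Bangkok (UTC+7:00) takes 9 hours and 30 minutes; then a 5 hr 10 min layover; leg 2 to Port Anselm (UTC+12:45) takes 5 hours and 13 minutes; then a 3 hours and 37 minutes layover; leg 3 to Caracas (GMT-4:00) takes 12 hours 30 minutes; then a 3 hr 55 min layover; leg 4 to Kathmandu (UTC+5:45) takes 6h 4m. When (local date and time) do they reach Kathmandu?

Convert departure to UTC: 1:47 AM − 10:00 = 3:47 PM UTC on Oct 27.
Add 9 hours 30 minutes leg 1 → 1:17 AM UTC (Oct 28).
Add 5 hours and 10 minutes layover in Bangkok → 6:27 AM UTC.
Add 5 hours and 13 minutes leg 2 → 11:40 AM UTC.
Add 3 hours and 37 minutes layover in Port Anselm → 3:17 PM UTC.
Add 12 hours and 30 minutes leg 3 → 3:47 AM UTC (Oct 29).
Add 3 hours and 55 minutes layover in Caracas → 7:42 AM UTC.
Add 6 hours 4 minutes leg 4 → 1:46 PM UTC.
Kathmandu is UTC+5:45, so local arrival = 1:46 PM + 5:45 = 7:31 PM on Oct 29.

7:31 PM on October 29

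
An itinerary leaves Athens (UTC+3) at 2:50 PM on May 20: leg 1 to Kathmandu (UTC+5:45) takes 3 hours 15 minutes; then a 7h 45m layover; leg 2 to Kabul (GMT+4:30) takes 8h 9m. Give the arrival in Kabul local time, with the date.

11:29 AM on May 21

Convert departure to UTC: 2:50 PM − 3:00 = 11:50 AM UTC on May 20.
Add 3 hours and 15 minutes leg 1 → 3:05 PM UTC.
Add 7 hours and 45 minutes layover in Kathmandu → 10:50 PM UTC.
Add 8 hours 9 minutes leg 2 → 6:59 AM UTC (May 21).
Kabul is UTC+4:30, so local arrival = 6:59 AM + 4:30 = 11:29 AM on May 21.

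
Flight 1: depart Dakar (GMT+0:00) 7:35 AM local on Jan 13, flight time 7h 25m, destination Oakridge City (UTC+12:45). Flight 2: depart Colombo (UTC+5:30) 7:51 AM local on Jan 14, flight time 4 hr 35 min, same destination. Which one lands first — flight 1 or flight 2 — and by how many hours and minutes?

the first, by 15 hours 56 minutes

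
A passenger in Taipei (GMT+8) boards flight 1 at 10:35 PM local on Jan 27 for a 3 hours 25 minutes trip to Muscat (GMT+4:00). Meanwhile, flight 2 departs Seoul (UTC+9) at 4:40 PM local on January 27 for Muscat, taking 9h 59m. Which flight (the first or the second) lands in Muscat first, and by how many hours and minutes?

the second, by 21 minutes

Flight 1 in UTC: 10:35 PM − 8:00 = 2:35 PM on Jan 27.
+3 hours and 25 minutes → arrive 6:00 PM UTC on Jan 27.
Flight 2 in UTC: 4:40 PM − 9:00 = 7:40 AM on Jan 27.
+9 hours and 59 minutes → arrive 5:39 PM UTC on Jan 27.
Flight 2 lands earlier by 21 minutes.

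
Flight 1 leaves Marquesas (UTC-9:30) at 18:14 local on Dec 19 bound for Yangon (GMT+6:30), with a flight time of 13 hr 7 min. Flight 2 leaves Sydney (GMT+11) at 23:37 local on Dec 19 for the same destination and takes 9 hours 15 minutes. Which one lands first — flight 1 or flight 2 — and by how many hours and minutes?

Flight 1 in UTC: 18:14 + 9:30 = 03:44 on Dec 20.
+13 hours and 7 minutes → arrive 16:51 UTC on Dec 20.
Flight 2 in UTC: 23:37 − 11:00 = 12:37 on Dec 19.
+9 hours and 15 minutes → arrive 21:52 UTC on Dec 19.
Flight 2 lands earlier by 18 hours 59 minutes.

the second, by 18 hours 59 minutes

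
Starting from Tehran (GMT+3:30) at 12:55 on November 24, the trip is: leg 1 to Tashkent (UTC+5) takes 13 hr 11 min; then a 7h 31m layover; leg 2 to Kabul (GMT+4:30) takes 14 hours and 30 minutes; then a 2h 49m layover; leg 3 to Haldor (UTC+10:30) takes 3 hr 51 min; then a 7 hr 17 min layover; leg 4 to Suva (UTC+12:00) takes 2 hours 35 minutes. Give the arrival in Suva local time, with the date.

Convert departure to UTC: 12:55 − 3:30 = 09:25 UTC on Nov 24.
Add 13 hours and 11 minutes leg 1 → 22:36 UTC.
Add 7 hours 31 minutes layover in Tashkent → 06:07 UTC (Nov 25).
Add 14 hours 30 minutes leg 2 → 20:37 UTC.
Add 2 hours 49 minutes layover in Kabul → 23:26 UTC.
Add 3 hours 51 minutes leg 3 → 03:17 UTC (Nov 26).
Add 7 hours and 17 minutes layover in Haldor → 10:34 UTC.
Add 2 hours and 35 minutes leg 4 → 13:09 UTC.
Suva is UTC+12:00, so local arrival = 13:09 + 12:00 = 01:09 on Nov 27.

01:09 on November 27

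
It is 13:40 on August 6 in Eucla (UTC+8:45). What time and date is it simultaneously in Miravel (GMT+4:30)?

Miravel is 4:15 behind Eucla.
Shift by the zone difference: 13:40 − 4:15 = 09:25 on Aug 6 in Miravel.

09:25 on August 6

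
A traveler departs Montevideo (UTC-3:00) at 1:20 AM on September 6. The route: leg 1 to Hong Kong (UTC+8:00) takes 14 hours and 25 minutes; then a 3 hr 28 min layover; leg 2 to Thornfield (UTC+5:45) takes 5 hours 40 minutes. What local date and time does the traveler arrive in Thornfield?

Convert departure to UTC: 1:20 AM + 3:00 = 4:20 AM UTC on Sep 6.
Add 14 hours and 25 minutes leg 1 → 6:45 PM UTC.
Add 3 hours 28 minutes layover in Hong Kong → 10:13 PM UTC.
Add 5 hours 40 minutes leg 2 → 3:53 AM UTC (Sep 7).
Thornfield is UTC+5:45, so local arrival = 3:53 AM + 5:45 = 9:38 AM on Sep 7.

9:38 AM on Sep 7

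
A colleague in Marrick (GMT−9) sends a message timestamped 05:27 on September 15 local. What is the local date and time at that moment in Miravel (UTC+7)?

21:27 on September 15

In UTC: 05:27 + 9:00 = 14:27 on Sep 15.
Miravel is UTC+7:00: 14:27 + 7:00 = 21:27 on Sep 15.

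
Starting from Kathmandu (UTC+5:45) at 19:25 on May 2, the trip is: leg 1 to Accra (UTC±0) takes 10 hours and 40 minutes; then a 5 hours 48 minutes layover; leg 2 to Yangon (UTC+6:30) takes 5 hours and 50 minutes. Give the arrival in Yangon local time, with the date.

18:28 on May 3

Convert departure to UTC: 19:25 − 5:45 = 13:40 UTC on May 2.
Add 10 hours 40 minutes leg 1 → 00:20 UTC (May 3).
Add 5 hours 48 minutes layover in Accra → 06:08 UTC.
Add 5 hours and 50 minutes leg 2 → 11:58 UTC.
Yangon is UTC+6:30, so local arrival = 11:58 + 6:30 = 18:28 on May 3.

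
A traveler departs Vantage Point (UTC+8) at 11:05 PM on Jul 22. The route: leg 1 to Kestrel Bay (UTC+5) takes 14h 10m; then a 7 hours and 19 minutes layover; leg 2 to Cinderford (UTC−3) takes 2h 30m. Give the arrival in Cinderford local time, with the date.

Convert departure to UTC: 11:05 PM − 8:00 = 3:05 PM UTC on Jul 22.
Add 14 hours and 10 minutes leg 1 → 5:15 AM UTC (Jul 23).
Add 7 hours and 19 minutes layover in Kestrel Bay → 12:34 PM UTC.
Add 2 hours 30 minutes leg 2 → 3:04 PM UTC.
Cinderford is UTC−3:00, so local arrival = 3:04 PM − 3:00 = 12:04 PM on Jul 23.

12:04 PM on July 23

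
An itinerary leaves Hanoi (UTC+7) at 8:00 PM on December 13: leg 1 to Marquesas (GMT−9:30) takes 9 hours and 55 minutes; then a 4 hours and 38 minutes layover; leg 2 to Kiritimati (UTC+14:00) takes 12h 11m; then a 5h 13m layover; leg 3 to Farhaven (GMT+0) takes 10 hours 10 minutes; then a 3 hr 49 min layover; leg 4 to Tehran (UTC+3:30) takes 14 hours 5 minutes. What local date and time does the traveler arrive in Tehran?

4:31 AM on December 16

Convert departure to UTC: 8:00 PM − 7:00 = 1:00 PM UTC on Dec 13.
Add 9 hours 55 minutes leg 1 → 10:55 PM UTC.
Add 4 hours 38 minutes layover in Marquesas → 3:33 AM UTC (Dec 14).
Add 12 hours and 11 minutes leg 2 → 3:44 PM UTC.
Add 5 hours 13 minutes layover in Kiritimati → 8:57 PM UTC.
Add 10 hours 10 minutes leg 3 → 7:07 AM UTC (Dec 15).
Add 3 hours and 49 minutes layover in Farhaven → 10:56 AM UTC.
Add 14 hours 5 minutes leg 4 → 1:01 AM UTC (Dec 16).
Tehran is UTC+3:30, so local arrival = 1:01 AM + 3:30 = 4:31 AM on Dec 16.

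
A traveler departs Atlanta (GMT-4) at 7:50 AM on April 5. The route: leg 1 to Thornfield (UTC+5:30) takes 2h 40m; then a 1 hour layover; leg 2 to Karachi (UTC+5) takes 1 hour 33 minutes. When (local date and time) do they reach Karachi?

10:03 PM on April 5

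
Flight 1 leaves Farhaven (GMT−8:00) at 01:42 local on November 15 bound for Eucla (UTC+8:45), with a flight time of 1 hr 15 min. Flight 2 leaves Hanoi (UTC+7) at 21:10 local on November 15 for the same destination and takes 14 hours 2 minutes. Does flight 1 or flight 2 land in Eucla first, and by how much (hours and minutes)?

the first, by 17 hours 15 minutes

Flight 1 in UTC: 01:42 + 8:00 = 09:42 on Nov 15.
+1 hour and 15 minutes → arrive 10:57 UTC on Nov 15.
Flight 2 in UTC: 21:10 − 7:00 = 14:10 on Nov 15.
+14 hours 2 minutes → arrive 04:12 UTC on Nov 16.
Flight 1 lands earlier by 17 hours 15 minutes.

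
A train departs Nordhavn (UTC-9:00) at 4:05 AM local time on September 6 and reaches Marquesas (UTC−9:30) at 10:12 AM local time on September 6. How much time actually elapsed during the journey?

6 hours 37 minutes

Departure in UTC: 4:05 AM + 9:00 = 1:05 PM on Sep 6.
Arrival in UTC: 10:12 AM + 9:30 = 7:42 PM on Sep 6.
Elapsed = 7:42 PM − 1:05 PM = 6 hours 37 minutes.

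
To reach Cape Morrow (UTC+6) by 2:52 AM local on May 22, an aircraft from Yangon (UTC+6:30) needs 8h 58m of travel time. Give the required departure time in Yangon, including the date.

6:24 PM on May 21

Target arrival in UTC: 2:52 AM − 6:00 = 8:52 PM on May 21.
Subtract 8 hours 58 minutes → departure 11:54 AM UTC on May 21.
Yangon is UTC+6:30: 11:54 AM + 6:30 = 6:24 PM on May 21.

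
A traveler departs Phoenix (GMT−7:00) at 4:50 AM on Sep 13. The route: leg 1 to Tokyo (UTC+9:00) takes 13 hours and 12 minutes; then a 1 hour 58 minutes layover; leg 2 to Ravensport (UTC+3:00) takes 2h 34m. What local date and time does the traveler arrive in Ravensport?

8:34 AM on September 14

Convert departure to UTC: 4:50 AM + 7:00 = 11:50 AM UTC on Sep 13.
Add 13 hours and 12 minutes leg 1 → 1:02 AM UTC (Sep 14).
Add 1 hour and 58 minutes layover in Tokyo → 3:00 AM UTC.
Add 2 hours and 34 minutes leg 2 → 5:34 AM UTC.
Ravensport is UTC+3:00, so local arrival = 5:34 AM + 3:00 = 8:34 AM on Sep 14.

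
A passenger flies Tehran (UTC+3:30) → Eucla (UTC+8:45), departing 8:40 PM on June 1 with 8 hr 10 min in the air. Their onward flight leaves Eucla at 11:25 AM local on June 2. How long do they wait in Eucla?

1 hour 20 minutes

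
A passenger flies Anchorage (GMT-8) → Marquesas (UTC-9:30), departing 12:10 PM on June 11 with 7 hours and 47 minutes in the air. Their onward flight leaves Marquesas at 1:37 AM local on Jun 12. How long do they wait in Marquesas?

7 hours 10 minutes

Convert departure to UTC: 12:10 PM + 8:00 = 8:10 PM UTC on Jun 11.
Add 7 hours 47 minutes flight time → 3:57 AM UTC (Jun 12).
Marquesas is UTC−9:30, so local arrival = 3:57 AM − 9:30 = 6:27 PM on Jun 11.
Layover = 1:37 AM − 6:27 PM (+1 day) = 7 hours 10 minutes.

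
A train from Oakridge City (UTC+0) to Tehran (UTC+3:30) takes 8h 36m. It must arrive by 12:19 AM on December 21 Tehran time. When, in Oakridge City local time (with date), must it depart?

12:13 PM on Dec 20

Target arrival in UTC: 12:19 AM − 3:30 = 8:49 PM on Dec 20.
Subtract 8 hours 36 minutes → departure 12:13 PM UTC on Dec 20.
Oakridge City is UTC+0, so departure is 12:13 PM on Dec 20.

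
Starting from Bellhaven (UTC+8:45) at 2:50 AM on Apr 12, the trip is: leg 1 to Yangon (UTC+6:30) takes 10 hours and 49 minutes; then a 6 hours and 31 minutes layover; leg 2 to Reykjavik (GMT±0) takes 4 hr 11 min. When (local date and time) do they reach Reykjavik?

Convert departure to UTC: 2:50 AM − 8:45 = 6:05 PM UTC on Apr 11.
Add 10 hours and 49 minutes leg 1 → 4:54 AM UTC (Apr 12).
Add 6 hours 31 minutes layover in Yangon → 11:25 AM UTC.
Add 4 hours 11 minutes leg 2 → 3:36 PM UTC.
Reykjavik is UTC+0, so local arrival is the same: 3:36 PM on Apr 12.

3:36 PM on Apr 12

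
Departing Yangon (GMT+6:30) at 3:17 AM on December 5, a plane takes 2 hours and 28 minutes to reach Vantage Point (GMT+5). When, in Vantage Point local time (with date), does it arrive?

Convert departure to UTC: 3:17 AM − 6:30 = 8:47 PM UTC on Dec 4.
Add 2 hours 28 minutes travel time → 11:15 PM UTC.
Vantage Point is UTC+5:00, so local arrival = 11:15 PM + 5:00 = 4:15 AM on Dec 5.

4:15 AM on Dec 5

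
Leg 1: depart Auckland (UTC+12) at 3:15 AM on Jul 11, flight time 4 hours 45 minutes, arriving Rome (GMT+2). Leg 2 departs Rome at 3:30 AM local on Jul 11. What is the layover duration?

5 hours 30 minutes

Convert departure to UTC: 3:15 AM − 12:00 = 3:15 PM UTC on Jul 10.
Add 4 hours 45 minutes flight time → 8:00 PM UTC.
Rome is UTC+2:00, so local arrival = 8:00 PM + 2:00 = 10:00 PM on Jul 10.
Layover = 3:30 AM − 10:00 PM (+1 day) = 5 hours 30 minutes.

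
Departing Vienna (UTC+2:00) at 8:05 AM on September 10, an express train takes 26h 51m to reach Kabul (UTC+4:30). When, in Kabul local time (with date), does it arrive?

1:26 PM on Sep 11

Kabul is 2:30 ahead of Vienna.
After 26 hours and 51 minutes it is 10:56 AM (Sep 11) in Vienna.
Shift by the zone difference: 10:56 AM + 2:30 = 1:26 PM on Sep 11 in Kabul.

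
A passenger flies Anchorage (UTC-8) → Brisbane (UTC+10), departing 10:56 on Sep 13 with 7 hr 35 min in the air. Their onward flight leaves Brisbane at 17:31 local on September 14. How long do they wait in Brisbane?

5 hours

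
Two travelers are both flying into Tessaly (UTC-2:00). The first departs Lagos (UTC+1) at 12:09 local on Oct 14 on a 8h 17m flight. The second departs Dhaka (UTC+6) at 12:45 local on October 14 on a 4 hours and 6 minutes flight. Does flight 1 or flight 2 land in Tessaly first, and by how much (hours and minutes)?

the second, by 8 hours 35 minutes

Flight 1 in UTC: 12:09 − 1:00 = 11:09 on Oct 14.
+8 hours and 17 minutes → arrive 19:26 UTC on Oct 14.
Flight 2 in UTC: 12:45 − 6:00 = 06:45 on Oct 14.
+4 hours and 6 minutes → arrive 10:51 UTC on Oct 14.
Flight 2 lands earlier by 8 hours 35 minutes.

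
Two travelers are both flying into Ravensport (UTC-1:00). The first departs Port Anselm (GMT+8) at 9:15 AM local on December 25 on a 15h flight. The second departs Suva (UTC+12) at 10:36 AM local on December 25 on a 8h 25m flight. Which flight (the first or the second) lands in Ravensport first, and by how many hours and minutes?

Flight 1 in UTC: 9:15 AM − 8:00 = 1:15 AM on Dec 25.
+15 hours → arrive 4:15 PM UTC on Dec 25.
Flight 2 in UTC: 10:36 AM − 12:00 = 10:36 PM on Dec 24.
+8 hours 25 minutes → arrive 7:01 AM UTC on Dec 25.
Flight 2 lands earlier by 9 hours 14 minutes.

the second, by 9 hours 14 minutes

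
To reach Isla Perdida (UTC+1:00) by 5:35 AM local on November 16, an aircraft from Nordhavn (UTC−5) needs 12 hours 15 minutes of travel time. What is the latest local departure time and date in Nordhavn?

11:20 AM on November 15

Target arrival in UTC: 5:35 AM − 1:00 = 4:35 AM on Nov 16.
Subtract 12 hours and 15 minutes → departure 4:20 PM UTC on Nov 15.
Nordhavn is UTC−5:00: 4:20 PM − 5:00 = 11:20 AM on Nov 15.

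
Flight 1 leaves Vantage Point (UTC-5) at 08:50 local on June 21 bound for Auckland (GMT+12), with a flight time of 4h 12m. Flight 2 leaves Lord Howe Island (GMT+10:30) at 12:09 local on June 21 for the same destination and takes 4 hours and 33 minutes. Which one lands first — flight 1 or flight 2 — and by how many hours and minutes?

the second, by 11 hours 50 minutes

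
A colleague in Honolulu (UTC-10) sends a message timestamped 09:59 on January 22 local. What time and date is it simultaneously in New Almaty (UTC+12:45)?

08:44 on January 23

New Almaty is 22:45 ahead of Honolulu.
Shift by the zone difference: 09:59 + 22:45 = 08:44 on Jan 23 in New Almaty.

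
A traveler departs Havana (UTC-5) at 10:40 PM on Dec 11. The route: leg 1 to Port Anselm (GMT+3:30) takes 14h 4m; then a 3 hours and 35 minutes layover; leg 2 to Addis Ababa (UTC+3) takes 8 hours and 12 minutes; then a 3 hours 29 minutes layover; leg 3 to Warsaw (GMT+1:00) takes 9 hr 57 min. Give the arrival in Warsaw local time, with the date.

7:57 PM on December 13

Convert departure to UTC: 10:40 PM + 5:00 = 3:40 AM UTC on Dec 12.
Add 14 hours 4 minutes leg 1 → 5:44 PM UTC.
Add 3 hours 35 minutes layover in Port Anselm → 9:19 PM UTC.
Add 8 hours and 12 minutes leg 2 → 5:31 AM UTC (Dec 13).
Add 3 hours 29 minutes layover in Addis Ababa → 9:00 AM UTC.
Add 9 hours 57 minutes leg 3 → 6:57 PM UTC.
Warsaw is UTC+1:00, so local arrival = 6:57 PM + 1:00 = 7:57 PM on Dec 13.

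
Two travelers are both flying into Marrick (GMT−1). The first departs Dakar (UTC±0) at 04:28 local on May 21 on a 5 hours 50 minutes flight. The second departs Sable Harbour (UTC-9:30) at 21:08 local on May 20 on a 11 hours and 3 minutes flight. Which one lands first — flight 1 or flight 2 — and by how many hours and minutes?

the first, by 7 hours 23 minutes

Flight 1 departs at 04:28 UTC (May 21).
+5 hours 50 minutes → arrive 10:18 UTC on May 21.
Flight 2 in UTC: 21:08 + 9:30 = 06:38 on May 21.
+11 hours and 3 minutes → arrive 17:41 UTC on May 21.
Flight 1 lands earlier by 7 hours 23 minutes.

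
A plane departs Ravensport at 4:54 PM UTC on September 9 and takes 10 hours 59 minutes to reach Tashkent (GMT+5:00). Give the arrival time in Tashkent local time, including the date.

Departure is given in UTC: 4:54 PM on Sep 9.
Add 10 hours 59 minutes → 3:53 AM UTC (Sep 10).
Tashkent is UTC+5:00: 3:53 AM + 5:00 = 8:53 AM on Sep 10.

8:53 AM on September 10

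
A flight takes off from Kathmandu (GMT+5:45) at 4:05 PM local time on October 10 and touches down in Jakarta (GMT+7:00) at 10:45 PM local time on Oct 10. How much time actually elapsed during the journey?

Jakarta is 1:15 ahead of Kathmandu.
Clock-face elapsed time (ignoring zones) is 6 hours 40 minutes.
Actual elapsed = 6 hours 40 minutes − 1:15 = 5 hours 25 minutes.

5 hours 25 minutes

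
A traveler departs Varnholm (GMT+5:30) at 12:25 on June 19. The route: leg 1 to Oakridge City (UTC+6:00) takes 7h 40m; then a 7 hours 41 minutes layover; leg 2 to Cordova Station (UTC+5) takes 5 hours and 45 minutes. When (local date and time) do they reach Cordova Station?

09:01 on June 20

Convert departure to UTC: 12:25 − 5:30 = 06:55 UTC on Jun 19.
Add 7 hours 40 minutes leg 1 → 14:35 UTC.
Add 7 hours and 41 minutes layover in Oakridge City → 22:16 UTC.
Add 5 hours and 45 minutes leg 2 → 04:01 UTC (Jun 20).
Cordova Station is UTC+5:00, so local arrival = 04:01 + 5:00 = 09:01 on Jun 20.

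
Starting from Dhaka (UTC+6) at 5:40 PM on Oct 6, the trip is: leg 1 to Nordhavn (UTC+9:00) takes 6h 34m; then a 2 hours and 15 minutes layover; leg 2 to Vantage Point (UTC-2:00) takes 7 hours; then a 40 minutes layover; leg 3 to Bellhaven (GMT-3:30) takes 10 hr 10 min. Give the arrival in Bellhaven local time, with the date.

10:49 AM on Oct 7

Convert departure to UTC: 5:40 PM − 6:00 = 11:40 AM UTC on Oct 6.
Add 6 hours 34 minutes leg 1 → 6:14 PM UTC.
Add 2 hours and 15 minutes layover in Nordhavn → 8:29 PM UTC.
Add 7 hours leg 2 → 3:29 AM UTC (Oct 7).
Add 40 minutes layover in Vantage Point → 4:09 AM UTC.
Add 10 hours 10 minutes leg 3 → 2:19 PM UTC.
Bellhaven is UTC−3:30, so local arrival = 2:19 PM − 3:30 = 10:49 AM on Oct 7.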